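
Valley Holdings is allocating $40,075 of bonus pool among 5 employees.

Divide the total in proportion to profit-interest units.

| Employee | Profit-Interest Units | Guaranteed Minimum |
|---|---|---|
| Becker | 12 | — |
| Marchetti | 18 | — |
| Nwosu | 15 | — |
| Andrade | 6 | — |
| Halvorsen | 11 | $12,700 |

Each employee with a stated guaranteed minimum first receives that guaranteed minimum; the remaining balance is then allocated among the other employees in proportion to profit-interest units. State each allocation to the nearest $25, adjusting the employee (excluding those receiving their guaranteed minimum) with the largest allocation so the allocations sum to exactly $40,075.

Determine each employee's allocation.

Minimums first: Halvorsen $12,700. Residual $27,375.
Residual split over remaining profit-interest units 51: Becker 6,441.18 → $6,450; Marchetti 9,661.76 → $9,650; Nwosu 8,051.47 → $8,050; Andrade 3,220.59 → $3,225.

Becker: $6,450 · Marchetti: $9,650 · Nwosu: $8,050 · Andrade: $3,225 · Halvorsen: $12,700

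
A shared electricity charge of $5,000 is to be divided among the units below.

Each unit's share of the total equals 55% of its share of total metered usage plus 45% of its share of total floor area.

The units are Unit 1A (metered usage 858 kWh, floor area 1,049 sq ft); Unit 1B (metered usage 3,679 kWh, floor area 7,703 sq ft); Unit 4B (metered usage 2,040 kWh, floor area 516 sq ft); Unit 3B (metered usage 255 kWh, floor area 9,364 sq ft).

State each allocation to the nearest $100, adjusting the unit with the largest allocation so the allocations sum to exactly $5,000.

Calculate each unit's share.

Unit 1A: $500 | Unit 1B: $2,400 | Unit 4B: $900 | Unit 3B: $1,200

Metered usage total 6,832; floor area total 18,632.
Composite weights (55% metered usage + 45% floor area): Unit 1A 0.0944; Unit 1B 0.4822; Unit 4B 0.1767; Unit 3B 0.2467.
Proportional shares: Unit 1A 472.04; Unit 1B 2,411.08; Unit 4B 883.45; Unit 3B 1,233.44.
Rounded to nearest $100: Unit 1A $500; Unit 1B $2,400; Unit 4B $900; Unit 3B $1,200. Sum = $5,000.
No rounding difference to absorb.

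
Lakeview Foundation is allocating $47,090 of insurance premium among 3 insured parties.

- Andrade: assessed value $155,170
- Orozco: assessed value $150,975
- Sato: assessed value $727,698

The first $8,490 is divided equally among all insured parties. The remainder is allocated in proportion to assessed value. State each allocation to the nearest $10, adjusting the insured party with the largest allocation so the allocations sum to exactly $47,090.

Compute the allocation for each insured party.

Andrade: $8,620; Orozco: $8,470; Sato: $30,000

First tranche $8,490 split equally: $2,830 each.
Remainder $38,600 by assessed value (total 1,033,843): Andrade 5,793.49 → $5,790; Orozco 5,636.87 → $5,640; Sato 27,169.64 → $27,170.
Totals: Andrade $2,830 + $5,790 = $8,620; Orozco $2,830 + $5,640 = $8,470; Sato $2,830 + $27,170 = $30,000.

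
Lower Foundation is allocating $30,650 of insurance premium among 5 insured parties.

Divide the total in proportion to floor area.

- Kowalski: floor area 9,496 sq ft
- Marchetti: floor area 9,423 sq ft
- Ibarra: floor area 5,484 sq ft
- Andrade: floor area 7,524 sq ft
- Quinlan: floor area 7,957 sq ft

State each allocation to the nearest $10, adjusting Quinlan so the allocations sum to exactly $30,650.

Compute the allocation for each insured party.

Combined floor area = 39,884.
Unrounded shares: Kowalski 9,496/39,884 × $30,650 = 7,297.47; Marchetti 9,423/39,884 × $30,650 = 7,241.37; Ibarra 5,484/39,884 × $30,650 = 4,214.34; Andrade 7,524/39,884 × $30,650 = 5,782.03; Quinlan 7,957/39,884 × $30,650 = 6,114.78.
After rounding ($10): Kowalski $7,300; Marchetti $7,240; Ibarra $4,210; Andrade $5,780; Quinlan $6,110. Sum = $30,640.
Difference $30,650 − $30,640 = +$10 applied to Quinlan: Quinlan becomes $6,120.

Kowalski: $7,300; Marchetti: $7,240; Ibarra: $4,210; Andrade: $5,780; Quinlan: $6,120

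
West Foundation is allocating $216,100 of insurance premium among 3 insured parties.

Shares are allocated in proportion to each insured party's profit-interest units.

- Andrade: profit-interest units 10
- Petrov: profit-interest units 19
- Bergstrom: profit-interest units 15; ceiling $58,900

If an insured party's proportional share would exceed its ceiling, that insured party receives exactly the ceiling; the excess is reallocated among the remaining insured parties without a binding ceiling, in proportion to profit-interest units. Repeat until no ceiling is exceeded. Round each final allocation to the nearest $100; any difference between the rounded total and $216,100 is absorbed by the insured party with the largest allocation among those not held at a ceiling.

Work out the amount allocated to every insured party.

Combined profit-interest units = 44.
Unconstrained shares: Andrade 49,113.64; Petrov 93,315.91; Bergstrom 73,670.45.
Held at cap: Bergstrom ($58,900); remaining pool $157,200 reallocated over remaining profit-interest units 29.
Shares after redistribution: Andrade 54,206.90 → $54,200; Petrov 102,993.10 → $103,000.

Andrade: $54,200 | Petrov: $103,000 | Bergstrom: $58,900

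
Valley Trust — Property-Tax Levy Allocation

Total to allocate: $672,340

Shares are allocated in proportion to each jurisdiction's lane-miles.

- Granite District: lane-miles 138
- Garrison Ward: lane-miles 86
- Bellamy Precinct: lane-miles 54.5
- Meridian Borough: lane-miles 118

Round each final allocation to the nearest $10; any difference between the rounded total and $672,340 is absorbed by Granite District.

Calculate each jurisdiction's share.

Granite District: $234,010 · Garrison Ward: $145,830 · Bellamy Precinct: $92,410 · Meridian Borough: $200,090

Combined lane-miles = 396.5.
Unrounded shares: Granite District 138/396.5 × $672,340 = 234,004.84; Garrison Ward 86/396.5 × $672,340 = 145,829.10; Bellamy Precinct 54.5/396.5 × $672,340 = 92,414.96; Meridian Borough 118/396.5 × $672,340 = 200,091.10.
After rounding ($10): Granite District $234,000; Garrison Ward $145,830; Bellamy Precinct $92,410; Meridian Borough $200,090. Sum = $672,330.
Difference $672,340 − $672,330 = +$10 applied to Granite District: Granite District becomes $234,010.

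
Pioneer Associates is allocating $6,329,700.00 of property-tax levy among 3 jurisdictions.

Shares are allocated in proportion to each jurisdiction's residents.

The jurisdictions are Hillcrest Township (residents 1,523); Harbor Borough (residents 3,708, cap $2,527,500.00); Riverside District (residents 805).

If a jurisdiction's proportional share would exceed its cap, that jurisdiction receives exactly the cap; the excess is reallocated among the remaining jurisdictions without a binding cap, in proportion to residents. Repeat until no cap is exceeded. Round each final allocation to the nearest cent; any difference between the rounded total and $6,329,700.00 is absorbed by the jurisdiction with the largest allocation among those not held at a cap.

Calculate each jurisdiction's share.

Residents total: 6,036.
Unconstrained shares: Hillcrest Township 1,597,106.2127; Harbor Borough 3,888,424.0557; Riverside District 844,169.7316.
Cap binds for Harbor Borough ($2,527,500.00); balance $3,802,200.00 reallocated over remaining residents 2,328.
Redistributed shares: Hillcrest Township 2,487,435.8247 → $2,487,435.82; Riverside District 1,314,764.1753 → $1,314,764.18.

Hillcrest Township: $2,487,435.82; Harbor Borough: $2,527,500.00; Riverside District: $1,314,764.18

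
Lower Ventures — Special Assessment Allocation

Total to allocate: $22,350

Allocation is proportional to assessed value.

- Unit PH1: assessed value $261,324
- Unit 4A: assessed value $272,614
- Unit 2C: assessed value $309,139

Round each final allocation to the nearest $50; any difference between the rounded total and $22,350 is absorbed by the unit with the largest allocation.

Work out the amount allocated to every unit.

Assessed value total: 843,077.
Proportional shares: Unit PH1 261,324/843,077 × $22,350 = 6,927.71; Unit 4A 272,614/843,077 × $22,350 = 7,227.01; Unit 2C 309,139/843,077 × $22,350 = 8,195.29.
After rounding ($50): Unit PH1 $6,950; Unit 4A $7,250; Unit 2C $8,200. Sum = $22,400.
Difference $22,350 − $22,400 = −$50 applied to largest allocation (Unit 2C): Unit 2C becomes $8,150.

Unit PH1: $6,950; Unit 4A: $7,250; Unit 2C: $8,150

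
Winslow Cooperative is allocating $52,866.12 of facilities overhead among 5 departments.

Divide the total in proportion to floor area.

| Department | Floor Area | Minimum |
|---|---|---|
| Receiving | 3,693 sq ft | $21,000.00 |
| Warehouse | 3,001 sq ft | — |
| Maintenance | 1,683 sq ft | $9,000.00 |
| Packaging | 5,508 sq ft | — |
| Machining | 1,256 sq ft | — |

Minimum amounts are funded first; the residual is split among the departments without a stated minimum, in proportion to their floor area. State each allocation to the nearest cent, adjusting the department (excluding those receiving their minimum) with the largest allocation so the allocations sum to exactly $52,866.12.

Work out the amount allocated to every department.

Fund the minimums — Receiving $21,000.00; Maintenance $9,000.00. Balance $22,866.12.
Balance split over remaining floor area 9,765: Warehouse 7,027.2633 → $7,027.26; Packaging 12,897.7562 → $12,897.76; Machining 2,941.1005 → $2,941.10.

Receiving: $21,000.00; Warehouse: $7,027.26; Maintenance: $9,000.00; Packaging: $12,897.76; Machining: $2,941.10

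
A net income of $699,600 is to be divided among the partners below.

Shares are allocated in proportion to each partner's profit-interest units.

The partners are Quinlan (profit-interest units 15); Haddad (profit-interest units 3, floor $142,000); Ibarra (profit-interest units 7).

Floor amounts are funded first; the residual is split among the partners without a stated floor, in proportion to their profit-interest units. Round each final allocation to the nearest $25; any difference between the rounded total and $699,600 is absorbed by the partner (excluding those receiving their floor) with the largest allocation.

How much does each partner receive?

Guaranteed amounts: Haddad $142,000. Balance $557,600.
Balance split over remaining profit-interest units 22: Quinlan 380,181.82 → $380,175; Ibarra 177,418.18 → $177,425.

Quinlan: $380,175 · Haddad: $142,000 · Ibarra: $177,425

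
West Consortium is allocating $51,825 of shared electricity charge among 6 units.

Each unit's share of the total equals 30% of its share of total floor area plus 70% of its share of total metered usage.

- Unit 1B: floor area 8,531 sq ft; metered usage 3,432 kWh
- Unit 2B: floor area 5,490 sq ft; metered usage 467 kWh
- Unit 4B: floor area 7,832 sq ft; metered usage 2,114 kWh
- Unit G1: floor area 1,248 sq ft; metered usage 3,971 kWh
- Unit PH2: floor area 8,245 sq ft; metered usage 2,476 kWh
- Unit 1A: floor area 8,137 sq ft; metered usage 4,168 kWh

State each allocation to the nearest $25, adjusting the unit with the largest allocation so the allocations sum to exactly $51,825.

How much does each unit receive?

Floor area total 39,483; metered usage total 16,628.
Blended shares (30% floor area + 70% metered usage): Unit 1B 0.2093; Unit 2B 0.0614; Unit 4B 0.1485; Unit G1 0.1767; Unit PH2 0.1669; Unit 1A 0.2373.
Pro-rata amounts: Unit 1B 10,846.95; Unit 2B 3,180.70; Unit 4B 7,696.20; Unit G1 9,155.01; Unit PH2 8,648.61; Unit 1A 12,297.54.
Rounded to nearest $25: Unit 1B $10,850; Unit 2B $3,175; Unit 4B $7,700; Unit G1 $9,150; Unit PH2 $8,650; Unit 1A $12,300. Sum = $51,825.
No rounding difference to absorb.

Unit 1B: $10,850; Unit 2B: $3,175; Unit 4B: $7,700; Unit G1: $9,150; Unit PH2: $8,650; Unit 1A: $12,300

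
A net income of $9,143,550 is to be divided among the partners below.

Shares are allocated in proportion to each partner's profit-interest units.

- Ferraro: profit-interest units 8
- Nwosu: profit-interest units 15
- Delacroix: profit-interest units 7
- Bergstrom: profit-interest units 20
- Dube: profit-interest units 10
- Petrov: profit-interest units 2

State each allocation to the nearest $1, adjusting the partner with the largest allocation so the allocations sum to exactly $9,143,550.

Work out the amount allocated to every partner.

Ferraro: $1,179,813 | Nwosu: $2,212,149 | Delacroix: $1,032,336 | Bergstrom: $2,949,533 | Dube: $1,474,766 | Petrov: $294,953

Total profit-interest units = 62.
Unrounded shares: Ferraro 8/62 × $9,143,550 = 1,179,812.90; Nwosu 15/62 × $9,143,550 = 2,212,149.19; Delacroix 7/62 × $9,143,550 = 1,032,336.29; Bergstrom 20/62 × $9,143,550 = 2,949,532.26; Dube 10/62 × $9,143,550 = 1,474,766.13; Petrov 2/62 × $9,143,550 = 294,953.23.
After rounding ($1): Ferraro $1,179,813; Nwosu $2,212,149; Delacroix $1,032,336; Bergstrom $2,949,532; Dube $1,474,766; Petrov $294,953. Sum = $9,143,549.
Difference $9,143,550 − $9,143,549 = +$1 applied to largest allocation (Bergstrom): Bergstrom becomes $2,949,533.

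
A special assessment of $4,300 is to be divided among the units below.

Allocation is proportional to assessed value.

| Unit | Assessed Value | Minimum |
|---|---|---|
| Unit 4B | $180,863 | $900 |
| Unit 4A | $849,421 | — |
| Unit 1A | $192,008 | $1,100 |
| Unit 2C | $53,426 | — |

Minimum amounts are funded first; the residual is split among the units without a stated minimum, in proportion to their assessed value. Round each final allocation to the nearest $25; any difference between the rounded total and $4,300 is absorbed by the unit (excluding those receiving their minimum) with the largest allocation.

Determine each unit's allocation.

Unit 4B: $900 · Unit 4A: $2,175 · Unit 1A: $1,100 · Unit 2C: $125

Minimums first: Unit 4B $900; Unit 1A $1,100. Residual $2,300.
Residual split over remaining assessed value 902,847: Unit 4A 2,163.90 → $2,175; Unit 2C 136.10 → $125.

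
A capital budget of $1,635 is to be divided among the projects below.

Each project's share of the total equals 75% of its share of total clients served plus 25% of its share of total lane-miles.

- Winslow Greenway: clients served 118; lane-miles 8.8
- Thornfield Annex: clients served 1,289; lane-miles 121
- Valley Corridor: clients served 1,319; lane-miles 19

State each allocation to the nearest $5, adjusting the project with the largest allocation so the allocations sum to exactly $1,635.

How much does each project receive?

Clients served total 2,726; lane-miles total 148.8.
Blended shares (75% clients served + 25% lane-miles): Winslow Greenway 0.0473; Thornfield Annex 0.5579; Valley Corridor 0.3948.
Proportional shares: Winslow Greenway 77.25; Thornfield Annex 912.22; Valley Corridor 645.52.
After rounding ($5): Winslow Greenway $75; Thornfield Annex $910; Valley Corridor $645. Sum = $1,630.
Difference $1,635 − $1,630 = +$5 applied to largest allocation (Thornfield Annex): Thornfield Annex becomes $915.

Winslow Greenway: $75 | Thornfield Annex: $915 | Valley Corridor: $645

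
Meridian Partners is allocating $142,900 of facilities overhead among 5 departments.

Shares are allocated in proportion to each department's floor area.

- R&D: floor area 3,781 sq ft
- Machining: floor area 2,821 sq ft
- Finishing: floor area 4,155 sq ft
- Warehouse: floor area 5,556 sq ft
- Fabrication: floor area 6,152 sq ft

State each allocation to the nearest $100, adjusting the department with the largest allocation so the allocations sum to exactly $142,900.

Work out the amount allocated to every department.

Total floor area = 22,465.
Pro-rata amounts: R&D 3,781/22,465 × $142,900 = 24,050.96; Machining 2,821/22,465 × $142,900 = 17,944.40; Finishing 4,155/22,465 × $142,900 = 26,429.98; Warehouse 5,556/22,465 × $142,900 = 35,341.75; Fabrication 6,152/22,465 × $142,900 = 39,132.91.
At nearest $100: R&D $24,100; Machining $17,900; Finishing $26,400; Warehouse $35,300; Fabrication $39,100. Sum = $142,800.
Difference $142,900 − $142,800 = +$100 applied to largest allocation (Fabrication): Fabrication becomes $39,200.

R&D: $24,100 · Machining: $17,900 · Finishing: $26,400 · Warehouse: $35,300 · Fabrication: $39,200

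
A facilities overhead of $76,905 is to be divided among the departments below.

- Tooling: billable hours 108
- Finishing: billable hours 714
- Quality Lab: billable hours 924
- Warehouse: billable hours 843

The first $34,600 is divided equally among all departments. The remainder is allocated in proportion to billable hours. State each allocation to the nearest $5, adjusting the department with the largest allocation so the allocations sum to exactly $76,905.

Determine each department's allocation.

Tooling: $10,415 | Finishing: $20,315 | Quality Lab: $23,750 | Warehouse: $22,425

First tranche $34,600 split equally: $8,650 each.
Remainder $42,305 by billable hours (total 2,589): Tooling 1,764.75 → $1,765; Finishing 11,666.96 → $11,665; Quality Lab 15,098.42 → $15,100; Warehouse 13,774.86 → $13,775.
Totals: Tooling $8,650 + $1,765 = $10,415; Finishing $8,650 + $11,665 = $20,315; Quality Lab $8,650 + $15,100 = $23,750; Warehouse $8,650 + $13,775 = $22,425.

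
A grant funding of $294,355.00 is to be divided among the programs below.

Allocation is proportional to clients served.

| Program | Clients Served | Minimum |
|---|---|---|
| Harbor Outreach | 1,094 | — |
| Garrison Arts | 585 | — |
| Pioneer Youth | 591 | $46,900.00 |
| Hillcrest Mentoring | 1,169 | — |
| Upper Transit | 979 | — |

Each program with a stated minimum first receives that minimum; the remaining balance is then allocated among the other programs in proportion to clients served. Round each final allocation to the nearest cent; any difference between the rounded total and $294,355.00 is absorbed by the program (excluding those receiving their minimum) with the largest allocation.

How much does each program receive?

Fund the minimums — Pioneer Youth $46,900.00. Balance $247,455.00.
Balance split over remaining clients served 3,827: Harbor Outreach 70,738.3773 → $70,738.38; Garrison Arts 37,826.2804 → $37,826.28; Hillcrest Mentoring 75,587.9004 → $75,587.90; Upper Transit 63,302.4419 → $63,302.44.

Harbor Outreach: $70,738.38 · Garrison Arts: $37,826.28 · Pioneer Youth: $46,900.00 · Hillcrest Mentoring: $75,587.90 · Upper Transit: $63,302.44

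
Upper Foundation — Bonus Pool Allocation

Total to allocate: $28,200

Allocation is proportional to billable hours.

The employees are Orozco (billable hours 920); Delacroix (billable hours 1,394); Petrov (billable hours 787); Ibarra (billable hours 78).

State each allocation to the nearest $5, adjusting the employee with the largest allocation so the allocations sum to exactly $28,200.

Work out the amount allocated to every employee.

Orozco: $8,160; Delacroix: $12,370; Petrov: $6,980; Ibarra: $690

Sum of billable hours: 3,179.
Pro-rata amounts: Orozco 920/3,179 × $28,200 = 8,161.06; Delacroix 1,394/3,179 × $28,200 = 12,365.78; Petrov 787/3,179 × $28,200 = 6,981.25; Ibarra 78/3,179 × $28,200 = 691.92.
Rounded to nearest $5: Orozco $8,160; Delacroix $12,365; Petrov $6,980; Ibarra $690. Sum = $28,195.
Difference $28,200 − $28,195 = +$5 applied to largest allocation (Delacroix): Delacroix becomes $12,370.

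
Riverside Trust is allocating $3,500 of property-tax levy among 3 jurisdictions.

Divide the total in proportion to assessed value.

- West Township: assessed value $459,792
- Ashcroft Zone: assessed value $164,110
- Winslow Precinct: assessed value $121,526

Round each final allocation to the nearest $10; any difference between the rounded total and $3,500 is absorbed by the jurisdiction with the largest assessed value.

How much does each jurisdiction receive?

West Township: $2,160 · Ashcroft Zone: $770 · Winslow Precinct: $570

Sum of assessed value: 459,792 + 164,110 + 121,526 = 745,428.
Proportional shares: West Township 2,158.86; Ashcroft Zone 770.54; Winslow Precinct 570.60.
Rounded to nearest $10: West Township $2,160; Ashcroft Zone $770; Winslow Precinct $570. Sum = $3,500.
Sum already equals the total — no adjustment.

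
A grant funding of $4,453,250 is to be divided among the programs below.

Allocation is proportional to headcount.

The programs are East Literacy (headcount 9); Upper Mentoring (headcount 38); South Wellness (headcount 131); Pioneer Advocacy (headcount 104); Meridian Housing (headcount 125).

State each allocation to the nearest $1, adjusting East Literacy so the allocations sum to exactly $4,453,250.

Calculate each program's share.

Sum of headcount: 407.
Pro-rata amounts: East Literacy 9/407 × $4,453,250 = 98,474.82; Upper Mentoring 38/407 × $4,453,250 = 415,782.56; South Wellness 131/407 × $4,453,250 = 1,433,355.65; Pioneer Advocacy 104/407 × $4,453,250 = 1,137,931.20; Meridian Housing 125/407 × $4,453,250 = 1,367,705.77.
After rounding ($1): East Literacy $98,475; Upper Mentoring $415,783; South Wellness $1,433,356; Pioneer Advocacy $1,137,931; Meridian Housing $1,367,706. Sum = $4,453,251.
Difference $4,453,250 − $4,453,251 = −$1 applied to East Literacy: East Literacy becomes $98,474.

East Literacy: $98,474; Upper Mentoring: $415,783; South Wellness: $1,433,356; Pioneer Advocacy: $1,137,931; Meridian Housing: $1,367,706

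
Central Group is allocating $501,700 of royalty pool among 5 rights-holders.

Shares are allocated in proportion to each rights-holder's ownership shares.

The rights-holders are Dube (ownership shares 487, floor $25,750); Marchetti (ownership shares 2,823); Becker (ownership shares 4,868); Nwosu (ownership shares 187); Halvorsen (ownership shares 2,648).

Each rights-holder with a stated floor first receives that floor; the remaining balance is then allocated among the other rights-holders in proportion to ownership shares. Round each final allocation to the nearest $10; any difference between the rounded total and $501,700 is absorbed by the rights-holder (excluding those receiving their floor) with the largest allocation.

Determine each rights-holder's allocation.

Guaranteed amounts: Dube $25,750. Remaining pool $475,950.
Remaining pool split over remaining ownership shares 10,526: Marchetti 127,646.48 → $127,650; Becker 220,114.44 → $220,110; Nwosu 8,455.51 → $8,460; Halvorsen 119,733.57 → $119,730.

Dube: $25,750 | Marchetti: $127,650 | Becker: $220,110 | Nwosu: $8,460 | Halvorsen: $119,730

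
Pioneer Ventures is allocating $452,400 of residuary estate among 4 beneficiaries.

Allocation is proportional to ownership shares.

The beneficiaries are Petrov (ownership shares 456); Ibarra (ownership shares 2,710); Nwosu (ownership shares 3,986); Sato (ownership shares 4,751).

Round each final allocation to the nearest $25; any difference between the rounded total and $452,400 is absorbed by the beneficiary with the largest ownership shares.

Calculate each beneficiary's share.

Combined ownership shares = 456 + 2,710 + 3,986 + 4,751 = 11,903.
Raw shares: Petrov 17,331.29; Ibarra 102,999.58; Nwosu 151,496.80; Sato 180,572.33.
At nearest $25: Petrov $17,325; Ibarra $103,000; Nwosu $151,500; Sato $180,575. Sum = $452,400.
Sum already equals the total — no adjustment.

Petrov: $17,325 · Ibarra: $103,000 · Nwosu: $151,500 · Sato: $180,575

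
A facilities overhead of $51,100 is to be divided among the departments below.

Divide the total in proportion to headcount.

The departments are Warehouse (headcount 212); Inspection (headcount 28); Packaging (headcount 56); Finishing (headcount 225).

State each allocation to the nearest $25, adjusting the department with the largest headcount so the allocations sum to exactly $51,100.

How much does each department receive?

Headcount total: 212 + 28 + 56 + 225 = 521.
Pro-rata amounts: Warehouse 20,793.09; Inspection 2,746.26; Packaging 5,492.51; Finishing 22,068.14.
Rounded to nearest $25: Warehouse $20,800; Inspection $2,750; Packaging $5,500; Finishing $22,075. Sum = $51,125.
Difference $51,100 − $51,125 = −$25 applied to largest headcount (Finishing): Finishing becomes $22,050.

Warehouse: $20,800 · Inspection: $2,750 · Packaging: $5,500 · Finishing: $22,050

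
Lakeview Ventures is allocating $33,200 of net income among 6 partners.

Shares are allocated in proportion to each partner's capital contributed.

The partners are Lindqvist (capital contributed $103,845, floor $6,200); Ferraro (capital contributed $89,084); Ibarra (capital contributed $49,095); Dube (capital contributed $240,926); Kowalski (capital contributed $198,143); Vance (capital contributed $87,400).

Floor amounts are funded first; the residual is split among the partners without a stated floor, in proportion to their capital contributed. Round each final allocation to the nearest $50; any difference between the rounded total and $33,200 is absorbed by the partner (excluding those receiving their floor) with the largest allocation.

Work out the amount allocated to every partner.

Lindqvist: $6,200 | Ferraro: $3,600 | Ibarra: $2,000 | Dube: $9,800 | Kowalski: $8,050 | Vance: $3,550

Guaranteed amounts: Lindqvist $6,200. Balance $27,000.
Balance split over remaining capital contributed 664,648: Ferraro 3,618.86 → $3,600; Ibarra 1,994.39 → $2,000; Dube 9,787.14 → $9,800; Kowalski 8,049.16 → $8,050; Vance 3,550.45 → $3,550.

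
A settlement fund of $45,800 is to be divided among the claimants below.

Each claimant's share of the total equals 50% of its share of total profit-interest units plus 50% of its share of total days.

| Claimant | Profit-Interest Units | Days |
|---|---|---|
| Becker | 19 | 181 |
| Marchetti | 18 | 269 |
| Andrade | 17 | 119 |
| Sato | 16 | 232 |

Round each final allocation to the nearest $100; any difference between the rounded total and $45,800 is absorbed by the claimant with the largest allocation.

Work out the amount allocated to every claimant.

Totals — profit-interest units 70, days 801.
Composite weights (50% profit-interest units + 50% days): Becker 0.2487; Marchetti 0.2965; Andrade 0.1957; Sato 0.2591.
Unrounded shares: Becker 11,390.37; Marchetti 13,579.08; Andrade 8,963.55; Sato 11,866.99.
After rounding ($100): Becker $11,400; Marchetti $13,600; Andrade $9,000; Sato $11,900. Sum = $45,900.
Difference $45,800 − $45,900 = −$100 applied to largest allocation (Marchetti): Marchetti becomes $13,500.

Becker: $11,400; Marchetti: $13,500; Andrade: $9,000; Sato: $11,900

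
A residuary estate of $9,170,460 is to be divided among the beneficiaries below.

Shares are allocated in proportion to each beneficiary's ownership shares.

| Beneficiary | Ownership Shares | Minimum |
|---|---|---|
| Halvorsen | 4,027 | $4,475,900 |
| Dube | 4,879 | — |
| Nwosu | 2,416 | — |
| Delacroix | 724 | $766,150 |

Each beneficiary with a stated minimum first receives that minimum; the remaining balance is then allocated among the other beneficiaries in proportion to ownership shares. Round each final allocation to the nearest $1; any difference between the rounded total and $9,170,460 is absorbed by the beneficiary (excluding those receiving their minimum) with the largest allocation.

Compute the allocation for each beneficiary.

Halvorsen: $4,475,900; Dube: $2,627,377; Nwosu: $1,301,033; Delacroix: $766,150

Guaranteed amounts: Halvorsen $4,475,900; Delacroix $766,150. Residual $3,928,410.
Residual split over remaining ownership shares 7,295: Dube 2,627,376.61 → $2,627,377; Nwosu 1,301,033.39 → $1,301,033.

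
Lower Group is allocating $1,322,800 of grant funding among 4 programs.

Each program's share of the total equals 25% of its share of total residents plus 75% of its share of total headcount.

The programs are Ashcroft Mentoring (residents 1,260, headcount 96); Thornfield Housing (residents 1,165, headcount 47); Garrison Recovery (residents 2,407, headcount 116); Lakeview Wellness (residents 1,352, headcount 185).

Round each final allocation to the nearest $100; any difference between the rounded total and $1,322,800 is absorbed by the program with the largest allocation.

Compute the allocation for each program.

Ashcroft Mentoring: $281,900 | Thornfield Housing: $167,300 | Garrison Recovery: $387,900 | Lakeview Wellness: $485,700

Residents total 6,184; headcount total 444.
Blended shares (25% residents + 75% headcount): Ashcroft Mentoring 0.2131; Thornfield Housing 0.1265; Garrison Recovery 0.2933; Lakeview Wellness 0.3672.
Unrounded shares: Ashcroft Mentoring 281,888.77; Thornfield Housing 167,319.97; Garrison Recovery 387,915.75; Lakeview Wellness 485,675.52.
At nearest $100: Ashcroft Mentoring $281,900; Thornfield Housing $167,300; Garrison Recovery $387,900; Lakeview Wellness $485,700. Sum = $1,322,800.
Rounded total matches; no reconciliation needed.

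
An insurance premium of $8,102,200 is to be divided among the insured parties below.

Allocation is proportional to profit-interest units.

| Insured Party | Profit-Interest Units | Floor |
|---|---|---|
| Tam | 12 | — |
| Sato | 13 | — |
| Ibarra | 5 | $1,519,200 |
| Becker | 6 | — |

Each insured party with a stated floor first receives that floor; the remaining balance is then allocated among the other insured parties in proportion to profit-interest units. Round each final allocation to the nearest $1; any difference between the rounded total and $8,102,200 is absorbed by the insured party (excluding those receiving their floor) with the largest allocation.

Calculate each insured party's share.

Guaranteed amounts: Ibarra $1,519,200. Remaining pool $6,583,000.
Remaining pool split over remaining profit-interest units 31: Tam 2,548,258.06 → $2,548,258; Sato 2,760,612.90 → $2,760,613; Becker 1,274,129.03 → $1,274,129.

Tam: $2,548,258; Sato: $2,760,613; Ibarra: $1,519,200; Becker: $1,274,129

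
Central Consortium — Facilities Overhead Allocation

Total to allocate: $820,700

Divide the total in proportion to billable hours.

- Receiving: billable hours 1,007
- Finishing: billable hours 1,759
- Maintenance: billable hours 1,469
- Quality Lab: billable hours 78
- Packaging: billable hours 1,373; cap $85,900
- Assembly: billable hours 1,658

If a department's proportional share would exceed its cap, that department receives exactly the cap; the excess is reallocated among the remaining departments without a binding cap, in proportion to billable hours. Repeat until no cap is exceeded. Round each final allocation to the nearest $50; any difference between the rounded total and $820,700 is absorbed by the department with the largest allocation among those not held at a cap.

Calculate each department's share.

Sum of billable hours: 7,344.
Unconstrained shares: Receiving 112,533.35; Finishing 196,570.17; Maintenance 164,162.35; Quality Lab 8,716.58; Packaging 153,434.25; Assembly 185,283.31.
Cap binds for Packaging ($85,900); residual $734,800 reallocated over remaining billable hours 5,971.
Shares after redistribution: Receiving 123,922.89 → $123,900; Finishing 216,465.11 → $216,450; Maintenance 180,777.29 → $180,800; Quality Lab 9,598.79 → $9,600; Assembly 204,035.91 → $204,050.

Receiving: $123,900 | Finishing: $216,450 | Maintenance: $180,800 | Quality Lab: $9,600 | Packaging: $85,900 | Assembly: $204,050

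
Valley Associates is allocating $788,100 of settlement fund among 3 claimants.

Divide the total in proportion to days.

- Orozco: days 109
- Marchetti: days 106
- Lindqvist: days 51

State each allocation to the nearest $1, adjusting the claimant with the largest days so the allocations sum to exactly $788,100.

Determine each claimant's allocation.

Orozco: $322,943 | Marchetti: $314,055 | Lindqvist: $151,102

Days total: 109 + 106 + 51 = 266.
Proportional shares: Orozco 322,943.23; Marchetti 314,054.89; Lindqvist 151,101.88.
After rounding ($1): Orozco $322,943; Marchetti $314,055; Lindqvist $151,102. Sum = $788,100.
Sum already equals the total — no adjustment.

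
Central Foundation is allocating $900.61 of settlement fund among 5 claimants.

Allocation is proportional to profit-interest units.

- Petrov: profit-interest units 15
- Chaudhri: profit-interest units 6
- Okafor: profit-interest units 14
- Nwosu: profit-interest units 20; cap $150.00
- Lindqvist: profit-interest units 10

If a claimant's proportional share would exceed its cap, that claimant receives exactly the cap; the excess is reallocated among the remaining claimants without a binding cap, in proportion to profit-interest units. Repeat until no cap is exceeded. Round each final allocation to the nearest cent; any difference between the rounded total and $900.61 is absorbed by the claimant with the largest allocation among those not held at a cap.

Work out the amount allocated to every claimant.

Total profit-interest units = 65.
Pro-rata shares before constraints: Petrov 207.8331; Chaudhri 83.1332; Okafor 193.9775; Nwosu 277.1108; Lindqvist 138.5554.
Capped: Nwosu ($150.00); remaining pool $750.61 reallocated over remaining profit-interest units 45.
Remaining shares: Petrov 250.2033 → $250.20; Chaudhri 100.0813 → $100.08; Okafor 233.5231 → $233.52; Lindqvist 166.8022 → $166.80.
Rounding difference +$0.01 applied to Petrov → $250.21.

Petrov: $250.21 · Chaudhri: $100.08 · Okafor: $233.52 · Nwosu: $150.00 · Lindqvist: $166.80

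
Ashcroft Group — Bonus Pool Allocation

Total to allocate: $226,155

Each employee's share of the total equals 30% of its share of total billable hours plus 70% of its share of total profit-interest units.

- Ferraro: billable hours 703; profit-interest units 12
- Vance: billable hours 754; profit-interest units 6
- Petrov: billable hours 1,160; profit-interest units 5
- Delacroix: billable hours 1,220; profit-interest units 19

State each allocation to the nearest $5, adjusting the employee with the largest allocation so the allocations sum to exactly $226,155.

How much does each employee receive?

Billable hours total 3,837; profit-interest units total 42.
Combined weights (30% billable hours + 70% profit-interest units): Ferraro 0.2550; Vance 0.1590; Petrov 0.1740; Delacroix 0.4121.
Raw shares: Ferraro 57,661.57; Vance 35,947.86; Petrov 39,357.57; Delacroix 93,188.00.
After rounding ($5): Ferraro $57,660; Vance $35,950; Petrov $39,360; Delacroix $93,190. Sum = $226,160.
Difference $226,155 − $226,160 = −$5 applied to largest allocation (Delacroix): Delacroix becomes $93,185.

Ferraro: $57,660 | Vance: $35,950 | Petrov: $39,360 | Delacroix: $93,185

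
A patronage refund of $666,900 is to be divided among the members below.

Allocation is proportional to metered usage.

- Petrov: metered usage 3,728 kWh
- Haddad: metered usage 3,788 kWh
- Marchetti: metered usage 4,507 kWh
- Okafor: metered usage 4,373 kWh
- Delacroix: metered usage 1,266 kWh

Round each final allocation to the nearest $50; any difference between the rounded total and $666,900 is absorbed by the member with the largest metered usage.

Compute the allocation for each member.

Petrov: $140,750; Haddad: $143,050; Marchetti: $170,200; Okafor: $165,100; Delacroix: $47,800

Sum of metered usage: 3,728 + 3,788 + 4,507 + 4,373 + 1,266 = 17,662.
Unrounded shares: Petrov 140,765.67; Haddad 143,031.21; Marchetti 170,179.95; Okafor 165,120.24; Delacroix 47,802.93.
Rounded to nearest $50: Petrov $140,750; Haddad $143,050; Marchetti $170,200; Okafor $165,100; Delacroix $47,800. Sum = $666,900.
No rounding difference to absorb.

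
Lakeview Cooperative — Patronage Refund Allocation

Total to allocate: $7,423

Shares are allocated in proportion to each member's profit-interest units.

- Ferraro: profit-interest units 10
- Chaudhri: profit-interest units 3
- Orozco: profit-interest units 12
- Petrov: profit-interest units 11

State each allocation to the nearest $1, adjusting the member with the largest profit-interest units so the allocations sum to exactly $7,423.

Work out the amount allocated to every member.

Sum of profit-interest units: 10 + 3 + 12 + 11 = 36.
Pro-rata amounts: Ferraro 2,061.94; Chaudhri 618.58; Orozco 2,474.33; Petrov 2,268.14.
After rounding ($1): Ferraro $2,062; Chaudhri $619; Orozco $2,474; Petrov $2,268. Sum = $7,423.
No rounding difference to absorb.

Ferraro: $2,062 | Chaudhri: $619 | Orozco: $2,474 | Petrov: $2,268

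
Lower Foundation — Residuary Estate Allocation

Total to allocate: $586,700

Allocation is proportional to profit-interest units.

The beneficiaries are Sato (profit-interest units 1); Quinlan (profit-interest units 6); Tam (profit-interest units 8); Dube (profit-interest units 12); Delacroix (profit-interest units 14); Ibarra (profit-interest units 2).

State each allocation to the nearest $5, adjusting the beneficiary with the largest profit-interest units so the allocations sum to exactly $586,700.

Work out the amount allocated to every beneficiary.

Sato: $13,645 | Quinlan: $81,865 | Tam: $109,155 | Dube: $163,730 | Delacroix: $191,015 | Ibarra: $27,290

Profit-interest units total: 43.
Raw shares: Sato 1/43 × $586,700 = 13,644.19; Quinlan 6/43 × $586,700 = 81,865.12; Tam 8/43 × $586,700 = 109,153.49; Dube 12/43 × $586,700 = 163,730.23; Delacroix 14/43 × $586,700 = 191,018.60; Ibarra 2/43 × $586,700 = 27,288.37.
At nearest $5: Sato $13,645; Quinlan $81,865; Tam $109,155; Dube $163,730; Delacroix $191,020; Ibarra $27,290. Sum = $586,705.
Difference $586,700 − $586,705 = −$5 applied to largest profit-interest units (Delacroix): Delacroix becomes $191,015.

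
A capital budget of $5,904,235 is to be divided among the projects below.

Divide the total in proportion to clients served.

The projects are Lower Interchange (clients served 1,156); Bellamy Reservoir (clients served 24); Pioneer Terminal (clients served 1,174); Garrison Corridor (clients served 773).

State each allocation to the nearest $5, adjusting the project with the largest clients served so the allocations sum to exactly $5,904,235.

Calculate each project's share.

Lower Interchange: $2,182,700 · Bellamy Reservoir: $45,315 · Pioneer Terminal: $2,216,685 · Garrison Corridor: $1,459,535

Clients served total: 1,156 + 24 + 1,174 + 773 = 3,127.
Unrounded shares: Lower Interchange 2,182,697.68; Bellamy Reservoir 45,315.52; Pioneer Terminal 2,216,684.33; Garrison Corridor 1,459,537.47.
After rounding ($5): Lower Interchange $2,182,700; Bellamy Reservoir $45,315; Pioneer Terminal $2,216,685; Garrison Corridor $1,459,535. Sum = $5,904,235.
Rounded total matches; no reconciliation needed.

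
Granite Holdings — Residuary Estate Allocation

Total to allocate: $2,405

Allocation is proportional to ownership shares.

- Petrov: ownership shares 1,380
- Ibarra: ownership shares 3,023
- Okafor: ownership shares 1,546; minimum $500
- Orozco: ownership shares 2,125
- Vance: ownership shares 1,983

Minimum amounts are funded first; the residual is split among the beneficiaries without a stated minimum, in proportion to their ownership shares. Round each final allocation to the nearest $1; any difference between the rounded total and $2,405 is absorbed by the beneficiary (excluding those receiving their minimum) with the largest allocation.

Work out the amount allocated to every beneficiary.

Guaranteed amounts: Okafor $500. Residual $1,905.
Residual split over remaining ownership shares 8,511: Petrov 308.88 → $309; Ibarra 676.63 → $677; Orozco 475.63 → $476; Vance 443.85 → $444.
Rounding difference −$1 applied to Ibarra → $676.

Petrov: $309; Ibarra: $676; Okafor: $500; Orozco: $476; Vance: $444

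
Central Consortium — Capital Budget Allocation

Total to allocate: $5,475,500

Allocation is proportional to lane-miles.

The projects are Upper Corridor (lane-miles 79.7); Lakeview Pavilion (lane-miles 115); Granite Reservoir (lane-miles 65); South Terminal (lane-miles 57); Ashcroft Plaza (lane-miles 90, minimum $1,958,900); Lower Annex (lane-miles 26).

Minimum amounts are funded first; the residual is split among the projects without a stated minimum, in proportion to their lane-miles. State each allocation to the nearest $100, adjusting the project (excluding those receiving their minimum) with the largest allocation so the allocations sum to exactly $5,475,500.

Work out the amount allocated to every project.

Upper Corridor: $817,800 · Lakeview Pavilion: $1,180,100 · Granite Reservoir: $667,000 · South Terminal: $584,900 · Ashcroft Plaza: $1,958,900 · Lower Annex: $266,800

Fund the minimums — Ashcroft Plaza $1,958,900. Residual $3,516,600.
Residual split over remaining lane-miles 342.7: Upper Corridor 817,837.82 → $817,800; Lakeview Pavilion 1,180,067.11 → $1,180,100; Granite Reservoir 666,994.46 → $667,000; South Terminal 584,902.83 → $584,900; Lower Annex 266,797.78 → $266,800.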